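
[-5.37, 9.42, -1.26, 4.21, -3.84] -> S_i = Random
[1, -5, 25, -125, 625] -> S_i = 1*-5^i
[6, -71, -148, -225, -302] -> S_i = 6 + -77*i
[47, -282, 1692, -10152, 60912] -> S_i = 47*-6^i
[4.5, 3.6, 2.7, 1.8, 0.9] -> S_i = 4.50 + -0.90*i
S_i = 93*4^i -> [93, 372, 1488, 5952, 23808]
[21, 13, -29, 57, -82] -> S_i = Random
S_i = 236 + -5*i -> [236, 231, 226, 221, 216]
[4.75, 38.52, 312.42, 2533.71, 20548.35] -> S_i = 4.75*8.11^i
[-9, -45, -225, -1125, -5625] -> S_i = -9*5^i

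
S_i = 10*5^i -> [10, 50, 250, 1250, 6250]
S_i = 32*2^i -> [32, 64, 128, 256, 512]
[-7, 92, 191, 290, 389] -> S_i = -7 + 99*i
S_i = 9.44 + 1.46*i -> [9.44, 10.9, 12.36, 13.82, 15.28]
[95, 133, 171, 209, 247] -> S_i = 95 + 38*i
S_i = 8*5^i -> [8, 40, 200, 1000, 5000]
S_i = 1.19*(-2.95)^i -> [1.19, -3.51, 10.36, -30.55, 90.12]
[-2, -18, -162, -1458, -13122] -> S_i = -2*9^i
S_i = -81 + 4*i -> [-81, -77, -73, -69, -65]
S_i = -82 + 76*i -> [-82, -6, 70, 146, 222]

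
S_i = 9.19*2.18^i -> [9.19, 20.03, 43.67, 95.21, 207.56]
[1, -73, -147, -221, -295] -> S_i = 1 + -74*i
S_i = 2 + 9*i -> [2, 11, 20, 29, 38]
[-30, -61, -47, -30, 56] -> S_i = Random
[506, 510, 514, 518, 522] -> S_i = 506 + 4*i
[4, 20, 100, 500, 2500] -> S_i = 4*5^i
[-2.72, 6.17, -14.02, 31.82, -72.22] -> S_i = -2.72*(-2.27)^i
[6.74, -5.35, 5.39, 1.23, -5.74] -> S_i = Random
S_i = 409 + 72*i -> [409, 481, 553, 625, 697]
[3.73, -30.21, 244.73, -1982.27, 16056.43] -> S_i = 3.73*(-8.10)^i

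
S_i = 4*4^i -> [4, 16, 64, 256, 1024]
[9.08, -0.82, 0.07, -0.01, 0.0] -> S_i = 9.08*(-0.09)^i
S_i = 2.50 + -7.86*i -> [2.5, -5.36, -13.22, -21.08, -28.94]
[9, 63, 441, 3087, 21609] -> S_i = 9*7^i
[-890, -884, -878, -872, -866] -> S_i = -890 + 6*i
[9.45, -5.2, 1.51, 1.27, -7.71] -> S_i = Random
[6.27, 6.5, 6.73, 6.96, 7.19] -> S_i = 6.27 + 0.23*i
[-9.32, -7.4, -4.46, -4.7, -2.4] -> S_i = Random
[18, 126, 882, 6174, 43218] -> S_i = 18*7^i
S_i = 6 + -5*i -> [6, 1, -4, -9, -14]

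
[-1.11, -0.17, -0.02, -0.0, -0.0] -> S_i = -1.11*0.15^i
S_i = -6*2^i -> [-6, -12, -24, -48, -96]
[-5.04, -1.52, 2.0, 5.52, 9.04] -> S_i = -5.04 + 3.52*i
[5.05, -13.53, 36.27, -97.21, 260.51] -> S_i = 5.05*(-2.68)^i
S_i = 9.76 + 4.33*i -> [9.76, 14.09, 18.42, 22.75, 27.08]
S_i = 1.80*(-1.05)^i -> [1.8, -1.89, 1.98, -2.08, 2.19]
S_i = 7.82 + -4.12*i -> [7.82, 3.7, -0.42, -4.54, -8.66]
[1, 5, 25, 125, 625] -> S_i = 1*5^i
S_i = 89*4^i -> [89, 356, 1424, 5696, 22784]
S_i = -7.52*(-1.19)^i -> [-7.52, 8.95, -10.65, 12.67, -15.08]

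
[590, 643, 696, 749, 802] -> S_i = 590 + 53*i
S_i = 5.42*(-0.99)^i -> [5.42, -5.37, 5.31, -5.26, 5.21]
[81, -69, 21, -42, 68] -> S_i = Random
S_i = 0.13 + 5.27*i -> [0.13, 5.4, 10.67, 15.94, 21.21]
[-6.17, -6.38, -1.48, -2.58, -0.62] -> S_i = Random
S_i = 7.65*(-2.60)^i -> [7.65, -19.89, 51.71, -134.46, 349.59]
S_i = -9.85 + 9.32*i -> [-9.85, -0.53, 8.79, 18.11, 27.43]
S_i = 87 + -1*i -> [87, 86, 85, 84, 83]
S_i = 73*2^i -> [73, 146, 292, 584, 1168]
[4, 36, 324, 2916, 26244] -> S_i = 4*9^i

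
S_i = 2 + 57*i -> [2, 59, 116, 173, 230]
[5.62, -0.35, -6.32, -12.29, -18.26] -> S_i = 5.62 + -5.97*i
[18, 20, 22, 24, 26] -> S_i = 18 + 2*i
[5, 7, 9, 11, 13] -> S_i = 5 + 2*i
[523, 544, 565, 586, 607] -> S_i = 523 + 21*i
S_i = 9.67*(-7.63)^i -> [9.67, -73.78, 562.96, -4295.37, 32773.64]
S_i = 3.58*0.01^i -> [3.58, 0.04, 0.0, 0.0, 0.0]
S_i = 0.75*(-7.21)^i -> [0.75, -5.41, 38.99, -281.1, 2026.76]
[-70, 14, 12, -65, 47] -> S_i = Random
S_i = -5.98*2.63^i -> [-5.98, -15.73, -41.36, -108.78, -286.1]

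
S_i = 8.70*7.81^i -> [8.7, 67.95, 530.67, 4144.5, 32368.56]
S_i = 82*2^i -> [82, 164, 328, 656, 1312]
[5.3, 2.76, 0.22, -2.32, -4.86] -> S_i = 5.30 + -2.54*i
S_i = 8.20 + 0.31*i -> [8.2, 8.51, 8.82, 9.13, 9.44]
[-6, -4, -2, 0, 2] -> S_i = -6 + 2*i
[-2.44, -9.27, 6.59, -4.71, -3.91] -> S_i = Random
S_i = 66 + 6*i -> [66, 72, 78, 84, 90]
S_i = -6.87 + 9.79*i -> [-6.87, 2.92, 12.71, 22.5, 32.29]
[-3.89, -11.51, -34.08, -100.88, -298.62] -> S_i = -3.89*2.96^i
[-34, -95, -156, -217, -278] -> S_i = -34 + -61*i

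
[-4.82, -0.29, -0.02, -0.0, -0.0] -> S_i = -4.82*0.06^i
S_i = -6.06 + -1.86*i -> [-6.06, -7.92, -9.78, -11.64, -13.5]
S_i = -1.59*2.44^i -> [-1.59, -3.88, -9.47, -23.1, -56.36]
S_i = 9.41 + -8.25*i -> [9.41, 1.16, -7.09, -15.34, -23.59]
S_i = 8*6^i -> [8, 48, 288, 1728, 10368]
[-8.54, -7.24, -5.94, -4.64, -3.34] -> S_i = -8.54 + 1.30*i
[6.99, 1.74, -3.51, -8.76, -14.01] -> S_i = 6.99 + -5.25*i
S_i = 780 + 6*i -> [780, 786, 792, 798, 804]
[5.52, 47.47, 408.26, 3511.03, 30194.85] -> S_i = 5.52*8.60^i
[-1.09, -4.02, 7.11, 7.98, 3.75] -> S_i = Random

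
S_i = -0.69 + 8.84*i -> [-0.69, 8.15, 16.99, 25.83, 34.67]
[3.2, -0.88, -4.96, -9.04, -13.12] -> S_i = 3.20 + -4.08*i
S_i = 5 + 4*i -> [5, 9, 13, 17, 21]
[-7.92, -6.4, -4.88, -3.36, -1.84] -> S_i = -7.92 + 1.52*i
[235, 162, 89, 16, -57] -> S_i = 235 + -73*i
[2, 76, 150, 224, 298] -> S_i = 2 + 74*i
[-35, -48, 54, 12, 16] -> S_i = Random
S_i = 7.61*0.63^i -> [7.61, 4.79, 3.02, 1.9, 1.2]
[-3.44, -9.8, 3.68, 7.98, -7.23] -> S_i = Random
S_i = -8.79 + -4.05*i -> [-8.79, -12.84, -16.89, -20.94, -24.99]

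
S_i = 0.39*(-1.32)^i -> [0.39, -0.51, 0.68, -0.9, 1.18]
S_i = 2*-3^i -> [2, -6, 18, -54, 162]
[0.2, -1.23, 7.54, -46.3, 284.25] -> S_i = 0.20*(-6.14)^i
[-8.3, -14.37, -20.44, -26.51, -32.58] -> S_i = -8.30 + -6.07*i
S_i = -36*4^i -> [-36, -144, -576, -2304, -9216]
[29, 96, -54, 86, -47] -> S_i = Random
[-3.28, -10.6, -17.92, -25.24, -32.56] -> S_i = -3.28 + -7.32*i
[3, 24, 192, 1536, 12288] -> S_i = 3*8^i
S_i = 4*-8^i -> [4, -32, 256, -2048, 16384]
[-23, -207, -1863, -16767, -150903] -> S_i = -23*9^i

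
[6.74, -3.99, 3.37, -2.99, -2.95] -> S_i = Random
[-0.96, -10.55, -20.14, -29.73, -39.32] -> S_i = -0.96 + -9.59*i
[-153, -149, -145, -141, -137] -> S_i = -153 + 4*i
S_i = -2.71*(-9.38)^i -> [-2.71, 25.42, -238.44, 2236.55, -20978.8]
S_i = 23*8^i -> [23, 184, 1472, 11776, 94208]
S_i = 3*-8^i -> [3, -24, 192, -1536, 12288]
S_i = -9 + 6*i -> [-9, -3, 3, 9, 15]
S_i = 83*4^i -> [83, 332, 1328, 5312, 21248]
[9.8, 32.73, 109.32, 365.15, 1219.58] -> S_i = 9.80*3.34^i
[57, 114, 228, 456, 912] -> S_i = 57*2^i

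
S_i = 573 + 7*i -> [573, 580, 587, 594, 601]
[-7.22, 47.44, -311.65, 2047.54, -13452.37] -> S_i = -7.22*(-6.57)^i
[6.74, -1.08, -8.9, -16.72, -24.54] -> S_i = 6.74 + -7.82*i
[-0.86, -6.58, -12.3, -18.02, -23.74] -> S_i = -0.86 + -5.72*i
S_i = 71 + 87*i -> [71, 158, 245, 332, 419]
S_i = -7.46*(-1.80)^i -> [-7.46, 13.43, -24.17, 43.51, -78.31]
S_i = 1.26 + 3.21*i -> [1.26, 4.47, 7.68, 10.89, 14.1]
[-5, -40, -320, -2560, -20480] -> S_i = -5*8^i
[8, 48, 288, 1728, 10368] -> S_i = 8*6^i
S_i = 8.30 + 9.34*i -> [8.3, 17.64, 26.98, 36.32, 45.66]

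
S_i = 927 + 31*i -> [927, 958, 989, 1020, 1051]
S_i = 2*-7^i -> [2, -14, 98, -686, 4802]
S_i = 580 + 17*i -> [580, 597, 614, 631, 648]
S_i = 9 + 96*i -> [9, 105, 201, 297, 393]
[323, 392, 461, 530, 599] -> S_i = 323 + 69*i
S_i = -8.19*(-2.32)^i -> [-8.19, 19.0, -44.08, 102.27, -237.27]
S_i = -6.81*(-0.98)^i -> [-6.81, 6.67, -6.54, 6.41, -6.28]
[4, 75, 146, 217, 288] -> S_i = 4 + 71*i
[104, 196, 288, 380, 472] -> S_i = 104 + 92*i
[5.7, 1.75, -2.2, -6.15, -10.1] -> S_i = 5.70 + -3.95*i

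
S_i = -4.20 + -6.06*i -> [-4.2, -10.26, -16.32, -22.38, -28.44]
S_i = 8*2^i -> [8, 16, 32, 64, 128]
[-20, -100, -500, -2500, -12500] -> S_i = -20*5^i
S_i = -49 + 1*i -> [-49, -48, -47, -46, -45]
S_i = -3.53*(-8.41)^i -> [-3.53, 29.69, -249.67, 2099.73, -17658.7]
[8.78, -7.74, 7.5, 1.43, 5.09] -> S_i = Random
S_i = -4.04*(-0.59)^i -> [-4.04, 2.38, -1.41, 0.83, -0.49]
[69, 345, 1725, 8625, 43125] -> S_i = 69*5^i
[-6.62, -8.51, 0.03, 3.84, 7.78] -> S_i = Random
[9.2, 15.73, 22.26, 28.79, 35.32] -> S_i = 9.20 + 6.53*i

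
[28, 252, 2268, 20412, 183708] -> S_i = 28*9^i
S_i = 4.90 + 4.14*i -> [4.9, 9.04, 13.18, 17.32, 21.46]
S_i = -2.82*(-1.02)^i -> [-2.82, 2.88, -2.93, 2.99, -3.05]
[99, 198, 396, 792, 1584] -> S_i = 99*2^i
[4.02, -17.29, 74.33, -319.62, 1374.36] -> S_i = 4.02*(-4.30)^i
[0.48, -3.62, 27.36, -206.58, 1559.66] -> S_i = 0.48*(-7.55)^i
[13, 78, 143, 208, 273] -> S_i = 13 + 65*i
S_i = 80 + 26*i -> [80, 106, 132, 158, 184]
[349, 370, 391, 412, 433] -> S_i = 349 + 21*i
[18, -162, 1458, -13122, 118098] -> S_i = 18*-9^i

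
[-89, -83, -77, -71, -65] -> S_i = -89 + 6*i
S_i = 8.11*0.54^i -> [8.11, 4.38, 2.36, 1.28, 0.69]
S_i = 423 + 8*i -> [423, 431, 439, 447, 455]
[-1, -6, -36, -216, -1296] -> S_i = -1*6^i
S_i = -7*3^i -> [-7, -21, -63, -189, -567]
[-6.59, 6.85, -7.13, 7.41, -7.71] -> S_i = -6.59*(-1.04)^i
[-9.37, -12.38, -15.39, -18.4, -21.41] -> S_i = -9.37 + -3.01*i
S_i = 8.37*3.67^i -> [8.37, 30.72, 112.73, 413.74, 1518.41]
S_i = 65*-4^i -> [65, -260, 1040, -4160, 16640]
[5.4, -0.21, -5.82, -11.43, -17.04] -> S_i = 5.40 + -5.61*i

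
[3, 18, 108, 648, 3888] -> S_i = 3*6^i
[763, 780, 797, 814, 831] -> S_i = 763 + 17*i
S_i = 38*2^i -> [38, 76, 152, 304, 608]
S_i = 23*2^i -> [23, 46, 92, 184, 368]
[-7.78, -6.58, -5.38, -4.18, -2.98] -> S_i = -7.78 + 1.20*i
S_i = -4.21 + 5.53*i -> [-4.21, 1.32, 6.85, 12.38, 17.91]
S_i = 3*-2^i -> [3, -6, 12, -24, 48]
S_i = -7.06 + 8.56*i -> [-7.06, 1.5, 10.06, 18.62, 27.18]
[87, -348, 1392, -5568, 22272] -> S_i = 87*-4^i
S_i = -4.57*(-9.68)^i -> [-4.57, 44.24, -428.22, 4145.17, -40125.24]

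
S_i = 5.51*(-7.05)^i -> [5.51, -38.85, 273.86, -1930.72, 13611.57]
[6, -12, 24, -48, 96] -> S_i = 6*-2^i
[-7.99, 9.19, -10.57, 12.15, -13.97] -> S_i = -7.99*(-1.15)^i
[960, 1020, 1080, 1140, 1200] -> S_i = 960 + 60*i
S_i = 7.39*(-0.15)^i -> [7.39, -1.11, 0.17, -0.02, 0.0]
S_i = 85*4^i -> [85, 340, 1360, 5440, 21760]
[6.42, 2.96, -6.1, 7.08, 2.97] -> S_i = Random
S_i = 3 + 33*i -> [3, 36, 69, 102, 135]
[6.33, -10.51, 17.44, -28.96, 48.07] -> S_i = 6.33*(-1.66)^i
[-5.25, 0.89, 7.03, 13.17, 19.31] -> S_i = -5.25 + 6.14*i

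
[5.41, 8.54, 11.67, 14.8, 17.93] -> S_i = 5.41 + 3.13*i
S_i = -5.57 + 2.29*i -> [-5.57, -3.28, -0.99, 1.3, 3.59]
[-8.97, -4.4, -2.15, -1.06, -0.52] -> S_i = -8.97*0.49^i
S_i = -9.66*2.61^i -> [-9.66, -25.21, -65.8, -171.75, -448.27]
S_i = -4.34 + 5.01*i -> [-4.34, 0.67, 5.68, 10.69, 15.7]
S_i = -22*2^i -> [-22, -44, -88, -176, -352]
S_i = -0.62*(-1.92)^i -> [-0.62, 1.19, -2.29, 4.39, -8.43]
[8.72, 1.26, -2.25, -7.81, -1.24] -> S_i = Random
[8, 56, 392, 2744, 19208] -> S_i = 8*7^i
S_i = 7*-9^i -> [7, -63, 567, -5103, 45927]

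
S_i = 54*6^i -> [54, 324, 1944, 11664, 69984]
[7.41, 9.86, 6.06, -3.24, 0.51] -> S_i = Random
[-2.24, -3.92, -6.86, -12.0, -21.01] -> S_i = -2.24*1.75^i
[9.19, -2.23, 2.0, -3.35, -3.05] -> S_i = Random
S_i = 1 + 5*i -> [1, 6, 11, 16, 21]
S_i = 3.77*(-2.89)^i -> [3.77, -10.9, 31.49, -91.0, 262.99]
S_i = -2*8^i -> [-2, -16, -128, -1024, -8192]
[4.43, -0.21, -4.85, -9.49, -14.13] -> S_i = 4.43 + -4.64*i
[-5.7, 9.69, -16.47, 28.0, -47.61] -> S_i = -5.70*(-1.70)^i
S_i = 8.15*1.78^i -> [8.15, 14.51, 25.82, 45.96, 81.82]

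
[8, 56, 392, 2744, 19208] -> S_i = 8*7^i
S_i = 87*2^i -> [87, 174, 348, 696, 1392]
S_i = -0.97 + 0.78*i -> [-0.97, -0.19, 0.59, 1.37, 2.15]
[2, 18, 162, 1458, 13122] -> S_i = 2*9^i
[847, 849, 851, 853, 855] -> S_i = 847 + 2*i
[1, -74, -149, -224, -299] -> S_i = 1 + -75*i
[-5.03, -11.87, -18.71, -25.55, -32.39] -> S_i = -5.03 + -6.84*i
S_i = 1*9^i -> [1, 9, 81, 729, 6561]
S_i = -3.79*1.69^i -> [-3.79, -6.41, -10.82, -18.29, -30.92]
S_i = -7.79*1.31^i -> [-7.79, -10.2, -13.37, -17.51, -22.94]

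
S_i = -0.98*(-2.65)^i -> [-0.98, 2.6, -6.88, 18.24, -48.33]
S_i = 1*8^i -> [1, 8, 64, 512, 4096]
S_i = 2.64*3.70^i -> [2.64, 9.77, 36.14, 133.72, 494.78]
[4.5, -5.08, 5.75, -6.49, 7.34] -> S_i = 4.50*(-1.13)^i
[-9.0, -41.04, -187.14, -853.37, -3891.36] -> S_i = -9.00*4.56^i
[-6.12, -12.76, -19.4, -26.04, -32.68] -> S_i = -6.12 + -6.64*i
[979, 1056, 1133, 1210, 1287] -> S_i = 979 + 77*i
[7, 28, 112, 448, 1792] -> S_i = 7*4^i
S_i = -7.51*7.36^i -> [-7.51, -55.27, -406.81, -2994.15, -22036.94]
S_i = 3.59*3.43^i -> [3.59, 12.31, 42.24, 144.87, 496.9]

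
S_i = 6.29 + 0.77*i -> [6.29, 7.06, 7.83, 8.6, 9.37]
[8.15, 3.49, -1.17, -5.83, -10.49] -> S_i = 8.15 + -4.66*i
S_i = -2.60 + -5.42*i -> [-2.6, -8.02, -13.44, -18.86, -24.28]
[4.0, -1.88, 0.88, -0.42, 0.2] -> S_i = 4.00*(-0.47)^i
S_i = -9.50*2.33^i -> [-9.5, -22.14, -51.57, -120.17, -279.99]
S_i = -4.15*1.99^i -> [-4.15, -8.26, -16.43, -32.7, -65.08]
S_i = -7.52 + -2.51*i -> [-7.52, -10.03, -12.54, -15.05, -17.56]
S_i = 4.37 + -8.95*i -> [4.37, -4.58, -13.53, -22.48, -31.43]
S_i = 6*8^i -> [6, 48, 384, 3072, 24576]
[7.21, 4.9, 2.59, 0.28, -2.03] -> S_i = 7.21 + -2.31*i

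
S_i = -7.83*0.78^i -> [-7.83, -6.11, -4.76, -3.72, -2.9]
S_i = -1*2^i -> [-1, -2, -4, -8, -16]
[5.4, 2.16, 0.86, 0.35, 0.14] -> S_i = 5.40*0.40^i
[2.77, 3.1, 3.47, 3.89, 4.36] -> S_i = 2.77*1.12^i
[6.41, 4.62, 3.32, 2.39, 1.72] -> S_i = 6.41*0.72^i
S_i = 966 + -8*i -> [966, 958, 950, 942, 934]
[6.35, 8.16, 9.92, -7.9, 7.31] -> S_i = Random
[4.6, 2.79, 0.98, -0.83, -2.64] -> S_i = 4.60 + -1.81*i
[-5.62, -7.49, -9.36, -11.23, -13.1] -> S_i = -5.62 + -1.87*i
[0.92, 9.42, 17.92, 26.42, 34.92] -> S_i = 0.92 + 8.50*i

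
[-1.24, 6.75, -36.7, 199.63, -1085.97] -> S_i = -1.24*(-5.44)^i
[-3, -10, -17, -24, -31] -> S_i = -3 + -7*i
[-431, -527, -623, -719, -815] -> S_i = -431 + -96*i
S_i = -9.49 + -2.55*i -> [-9.49, -12.04, -14.59, -17.14, -19.69]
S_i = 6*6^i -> [6, 36, 216, 1296, 7776]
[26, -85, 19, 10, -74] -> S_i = Random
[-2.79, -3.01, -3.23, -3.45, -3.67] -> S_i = -2.79 + -0.22*i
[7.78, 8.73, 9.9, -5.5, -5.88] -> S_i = Random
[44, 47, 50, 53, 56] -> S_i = 44 + 3*i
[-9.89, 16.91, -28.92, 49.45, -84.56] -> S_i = -9.89*(-1.71)^i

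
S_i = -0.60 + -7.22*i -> [-0.6, -7.82, -15.04, -22.26, -29.48]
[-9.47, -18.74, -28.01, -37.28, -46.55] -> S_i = -9.47 + -9.27*i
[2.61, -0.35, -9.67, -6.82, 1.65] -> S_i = Random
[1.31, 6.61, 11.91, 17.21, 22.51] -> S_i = 1.31 + 5.30*i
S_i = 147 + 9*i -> [147, 156, 165, 174, 183]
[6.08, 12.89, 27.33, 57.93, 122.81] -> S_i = 6.08*2.12^i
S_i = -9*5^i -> [-9, -45, -225, -1125, -5625]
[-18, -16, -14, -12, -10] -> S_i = -18 + 2*i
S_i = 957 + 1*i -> [957, 958, 959, 960, 961]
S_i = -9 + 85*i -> [-9, 76, 161, 246, 331]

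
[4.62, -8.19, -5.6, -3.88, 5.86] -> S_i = Random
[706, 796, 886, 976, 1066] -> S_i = 706 + 90*i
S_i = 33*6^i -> [33, 198, 1188, 7128, 42768]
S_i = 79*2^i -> [79, 158, 316, 632, 1264]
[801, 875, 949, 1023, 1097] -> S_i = 801 + 74*i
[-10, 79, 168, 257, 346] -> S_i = -10 + 89*i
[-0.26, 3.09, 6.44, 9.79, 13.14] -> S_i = -0.26 + 3.35*i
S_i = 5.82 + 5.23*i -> [5.82, 11.05, 16.28, 21.51, 26.74]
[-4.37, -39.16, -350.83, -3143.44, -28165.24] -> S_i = -4.37*8.96^i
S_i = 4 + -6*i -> [4, -2, -8, -14, -20]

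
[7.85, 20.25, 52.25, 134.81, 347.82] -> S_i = 7.85*2.58^i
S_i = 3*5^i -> [3, 15, 75, 375, 1875]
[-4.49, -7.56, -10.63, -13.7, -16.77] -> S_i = -4.49 + -3.07*i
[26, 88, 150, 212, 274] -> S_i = 26 + 62*i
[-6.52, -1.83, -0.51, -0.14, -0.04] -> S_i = -6.52*0.28^i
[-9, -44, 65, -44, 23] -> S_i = Random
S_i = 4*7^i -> [4, 28, 196, 1372, 9604]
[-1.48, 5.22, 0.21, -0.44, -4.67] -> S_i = Random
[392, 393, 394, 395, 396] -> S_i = 392 + 1*i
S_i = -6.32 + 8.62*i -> [-6.32, 2.3, 10.92, 19.54, 28.16]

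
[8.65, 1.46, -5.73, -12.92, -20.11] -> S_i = 8.65 + -7.19*i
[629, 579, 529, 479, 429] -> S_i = 629 + -50*i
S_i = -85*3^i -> [-85, -255, -765, -2295, -6885]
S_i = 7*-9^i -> [7, -63, 567, -5103, 45927]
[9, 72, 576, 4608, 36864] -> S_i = 9*8^i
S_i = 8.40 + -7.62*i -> [8.4, 0.78, -6.84, -14.46, -22.08]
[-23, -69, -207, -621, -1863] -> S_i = -23*3^i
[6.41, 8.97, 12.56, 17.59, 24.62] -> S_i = 6.41*1.40^i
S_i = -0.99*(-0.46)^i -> [-0.99, 0.46, -0.21, 0.1, -0.04]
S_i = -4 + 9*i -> [-4, 5, 14, 23, 32]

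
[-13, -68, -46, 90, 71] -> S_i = Random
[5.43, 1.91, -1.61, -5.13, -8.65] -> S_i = 5.43 + -3.52*i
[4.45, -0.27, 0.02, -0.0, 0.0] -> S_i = 4.45*(-0.06)^i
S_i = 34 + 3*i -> [34, 37, 40, 43, 46]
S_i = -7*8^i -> [-7, -56, -448, -3584, -28672]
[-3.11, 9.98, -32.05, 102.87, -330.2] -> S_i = -3.11*(-3.21)^i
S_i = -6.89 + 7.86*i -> [-6.89, 0.97, 8.83, 16.69, 24.55]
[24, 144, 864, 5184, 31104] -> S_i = 24*6^i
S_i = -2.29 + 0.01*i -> [-2.29, -2.28, -2.27, -2.26, -2.25]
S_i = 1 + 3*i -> [1, 4, 7, 10, 13]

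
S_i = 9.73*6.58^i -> [9.73, 64.02, 421.27, 2771.98, 18239.65]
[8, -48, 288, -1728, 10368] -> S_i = 8*-6^i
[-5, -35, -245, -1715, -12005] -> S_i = -5*7^i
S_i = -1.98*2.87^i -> [-1.98, -5.68, -16.31, -46.81, -134.34]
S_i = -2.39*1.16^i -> [-2.39, -2.77, -3.22, -3.73, -4.33]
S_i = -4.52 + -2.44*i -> [-4.52, -6.96, -9.4, -11.84, -14.28]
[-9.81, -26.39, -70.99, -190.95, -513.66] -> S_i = -9.81*2.69^i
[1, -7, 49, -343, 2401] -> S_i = 1*-7^i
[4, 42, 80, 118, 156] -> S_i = 4 + 38*i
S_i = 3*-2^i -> [3, -6, 12, -24, 48]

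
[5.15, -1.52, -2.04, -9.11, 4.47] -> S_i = Random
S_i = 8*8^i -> [8, 64, 512, 4096, 32768]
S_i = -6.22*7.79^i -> [-6.22, -48.45, -377.46, -2940.38, -22905.52]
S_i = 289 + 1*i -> [289, 290, 291, 292, 293]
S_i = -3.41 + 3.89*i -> [-3.41, 0.48, 4.37, 8.26, 12.15]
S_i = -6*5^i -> [-6, -30, -150, -750, -3750]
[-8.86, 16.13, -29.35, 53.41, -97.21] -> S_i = -8.86*(-1.82)^i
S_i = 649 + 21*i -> [649, 670, 691, 712, 733]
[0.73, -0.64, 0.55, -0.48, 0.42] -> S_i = 0.73*(-0.87)^i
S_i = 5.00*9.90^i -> [5.0, 49.5, 490.05, 4851.5, 48029.8]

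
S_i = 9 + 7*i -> [9, 16, 23, 30, 37]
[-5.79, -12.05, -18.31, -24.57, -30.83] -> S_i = -5.79 + -6.26*i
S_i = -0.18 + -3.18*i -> [-0.18, -3.36, -6.54, -9.72, -12.9]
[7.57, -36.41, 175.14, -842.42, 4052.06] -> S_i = 7.57*(-4.81)^i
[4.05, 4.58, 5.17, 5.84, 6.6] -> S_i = 4.05*1.13^i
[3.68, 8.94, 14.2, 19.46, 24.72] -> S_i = 3.68 + 5.26*i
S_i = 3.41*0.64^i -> [3.41, 2.18, 1.4, 0.89, 0.57]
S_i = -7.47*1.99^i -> [-7.47, -14.87, -29.58, -58.87, -117.15]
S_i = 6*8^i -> [6, 48, 384, 3072, 24576]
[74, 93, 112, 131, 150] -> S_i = 74 + 19*i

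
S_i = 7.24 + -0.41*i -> [7.24, 6.83, 6.42, 6.01, 5.6]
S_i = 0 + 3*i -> [0, 3, 6, 9, 12]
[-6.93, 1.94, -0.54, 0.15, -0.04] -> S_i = -6.93*(-0.28)^i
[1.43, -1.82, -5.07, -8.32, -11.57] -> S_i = 1.43 + -3.25*i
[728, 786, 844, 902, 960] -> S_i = 728 + 58*i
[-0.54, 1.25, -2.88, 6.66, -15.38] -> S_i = -0.54*(-2.31)^i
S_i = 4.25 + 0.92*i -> [4.25, 5.17, 6.09, 7.01, 7.93]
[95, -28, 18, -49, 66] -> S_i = Random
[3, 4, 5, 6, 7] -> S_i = 3 + 1*i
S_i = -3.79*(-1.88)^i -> [-3.79, 7.13, -13.4, 25.18, -47.34]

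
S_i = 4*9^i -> [4, 36, 324, 2916, 26244]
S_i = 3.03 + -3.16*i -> [3.03, -0.13, -3.29, -6.45, -9.61]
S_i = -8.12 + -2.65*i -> [-8.12, -10.77, -13.42, -16.07, -18.72]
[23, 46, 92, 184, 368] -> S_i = 23*2^i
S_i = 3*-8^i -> [3, -24, 192, -1536, 12288]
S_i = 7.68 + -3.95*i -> [7.68, 3.73, -0.22, -4.17, -8.12]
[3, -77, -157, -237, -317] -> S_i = 3 + -80*i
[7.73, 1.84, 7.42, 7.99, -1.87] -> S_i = Random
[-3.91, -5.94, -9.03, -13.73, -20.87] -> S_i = -3.91*1.52^i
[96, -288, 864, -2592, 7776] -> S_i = 96*-3^i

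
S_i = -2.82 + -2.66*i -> [-2.82, -5.48, -8.14, -10.8, -13.46]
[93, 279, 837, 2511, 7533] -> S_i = 93*3^i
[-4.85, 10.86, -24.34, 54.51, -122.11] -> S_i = -4.85*(-2.24)^i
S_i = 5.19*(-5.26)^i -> [5.19, -27.3, 143.59, -755.31, 3972.92]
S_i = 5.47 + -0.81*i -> [5.47, 4.66, 3.85, 3.04, 2.23]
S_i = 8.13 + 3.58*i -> [8.13, 11.71, 15.29, 18.87, 22.45]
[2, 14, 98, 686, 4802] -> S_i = 2*7^i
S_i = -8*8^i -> [-8, -64, -512, -4096, -32768]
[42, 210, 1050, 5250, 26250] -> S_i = 42*5^i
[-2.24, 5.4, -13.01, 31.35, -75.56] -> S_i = -2.24*(-2.41)^i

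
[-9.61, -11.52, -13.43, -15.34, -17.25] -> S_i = -9.61 + -1.91*i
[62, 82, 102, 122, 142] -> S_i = 62 + 20*i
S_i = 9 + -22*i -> [9, -13, -35, -57, -79]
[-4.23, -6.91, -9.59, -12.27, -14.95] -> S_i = -4.23 + -2.68*i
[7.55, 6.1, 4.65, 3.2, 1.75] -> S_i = 7.55 + -1.45*i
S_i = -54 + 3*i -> [-54, -51, -48, -45, -42]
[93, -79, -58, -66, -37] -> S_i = Random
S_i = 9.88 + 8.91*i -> [9.88, 18.79, 27.7, 36.61, 45.52]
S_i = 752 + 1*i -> [752, 753, 754, 755, 756]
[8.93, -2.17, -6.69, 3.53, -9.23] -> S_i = Random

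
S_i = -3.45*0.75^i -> [-3.45, -2.59, -1.94, -1.46, -1.09]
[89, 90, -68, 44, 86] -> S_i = Random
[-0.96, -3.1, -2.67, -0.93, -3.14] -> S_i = Random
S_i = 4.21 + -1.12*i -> [4.21, 3.09, 1.97, 0.85, -0.27]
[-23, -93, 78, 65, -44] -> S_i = Random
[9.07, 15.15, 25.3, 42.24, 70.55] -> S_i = 9.07*1.67^i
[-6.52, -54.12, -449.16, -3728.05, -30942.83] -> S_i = -6.52*8.30^i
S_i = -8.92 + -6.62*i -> [-8.92, -15.54, -22.16, -28.78, -35.4]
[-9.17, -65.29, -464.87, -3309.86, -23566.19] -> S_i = -9.17*7.12^i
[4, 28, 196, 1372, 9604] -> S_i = 4*7^i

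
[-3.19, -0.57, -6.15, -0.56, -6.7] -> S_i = Random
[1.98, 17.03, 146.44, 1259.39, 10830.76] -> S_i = 1.98*8.60^i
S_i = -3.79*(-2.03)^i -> [-3.79, 7.69, -15.62, 31.7, -64.36]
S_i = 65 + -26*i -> [65, 39, 13, -13, -39]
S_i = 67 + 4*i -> [67, 71, 75, 79, 83]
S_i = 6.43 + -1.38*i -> [6.43, 5.05, 3.67, 2.29, 0.91]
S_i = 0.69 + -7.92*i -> [0.69, -7.23, -15.15, -23.07, -30.99]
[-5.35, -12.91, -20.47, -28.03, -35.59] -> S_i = -5.35 + -7.56*i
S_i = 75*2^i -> [75, 150, 300, 600, 1200]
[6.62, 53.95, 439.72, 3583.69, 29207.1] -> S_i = 6.62*8.15^i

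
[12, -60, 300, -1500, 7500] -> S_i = 12*-5^i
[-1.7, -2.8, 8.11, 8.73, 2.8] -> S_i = Random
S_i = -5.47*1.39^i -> [-5.47, -7.6, -10.57, -14.69, -20.42]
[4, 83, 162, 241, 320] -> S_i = 4 + 79*i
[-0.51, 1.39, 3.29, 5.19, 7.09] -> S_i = -0.51 + 1.90*i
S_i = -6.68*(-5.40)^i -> [-6.68, 36.07, -194.79, 1051.86, -5680.04]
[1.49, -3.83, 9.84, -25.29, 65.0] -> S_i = 1.49*(-2.57)^i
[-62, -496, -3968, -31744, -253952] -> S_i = -62*8^i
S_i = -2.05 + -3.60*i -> [-2.05, -5.65, -9.25, -12.85, -16.45]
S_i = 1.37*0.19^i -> [1.37, 0.26, 0.05, 0.01, 0.0]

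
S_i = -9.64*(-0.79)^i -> [-9.64, 7.62, -6.02, 4.75, -3.75]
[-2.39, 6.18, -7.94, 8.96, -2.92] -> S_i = Random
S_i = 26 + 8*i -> [26, 34, 42, 50, 58]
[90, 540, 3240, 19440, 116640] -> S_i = 90*6^i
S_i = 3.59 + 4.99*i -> [3.59, 8.58, 13.57, 18.56, 23.55]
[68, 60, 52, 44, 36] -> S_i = 68 + -8*i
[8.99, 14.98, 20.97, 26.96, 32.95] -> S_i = 8.99 + 5.99*i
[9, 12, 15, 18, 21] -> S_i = 9 + 3*i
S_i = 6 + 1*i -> [6, 7, 8, 9, 10]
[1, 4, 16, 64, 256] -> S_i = 1*4^i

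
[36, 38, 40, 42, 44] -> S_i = 36 + 2*i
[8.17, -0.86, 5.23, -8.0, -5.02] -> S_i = Random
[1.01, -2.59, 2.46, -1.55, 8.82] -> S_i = Random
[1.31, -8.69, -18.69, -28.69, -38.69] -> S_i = 1.31 + -10.00*i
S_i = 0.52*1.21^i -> [0.52, 0.63, 0.76, 0.92, 1.11]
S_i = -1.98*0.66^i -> [-1.98, -1.31, -0.86, -0.57, -0.38]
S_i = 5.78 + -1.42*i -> [5.78, 4.36, 2.94, 1.52, 0.1]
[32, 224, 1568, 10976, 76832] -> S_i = 32*7^i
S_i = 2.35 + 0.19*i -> [2.35, 2.54, 2.73, 2.92, 3.11]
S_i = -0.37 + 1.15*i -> [-0.37, 0.78, 1.93, 3.08, 4.23]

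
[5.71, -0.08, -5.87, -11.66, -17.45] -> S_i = 5.71 + -5.79*i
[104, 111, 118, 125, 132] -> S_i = 104 + 7*i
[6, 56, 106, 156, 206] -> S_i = 6 + 50*i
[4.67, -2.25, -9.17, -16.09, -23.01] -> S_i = 4.67 + -6.92*i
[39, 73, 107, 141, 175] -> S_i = 39 + 34*i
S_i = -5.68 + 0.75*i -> [-5.68, -4.93, -4.18, -3.43, -2.68]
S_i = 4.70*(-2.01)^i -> [4.7, -9.45, 18.99, -38.17, 76.72]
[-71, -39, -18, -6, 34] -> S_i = Random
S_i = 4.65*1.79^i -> [4.65, 8.32, 14.9, 26.67, 47.74]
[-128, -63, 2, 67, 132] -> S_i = -128 + 65*i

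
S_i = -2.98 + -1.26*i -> [-2.98, -4.24, -5.5, -6.76, -8.02]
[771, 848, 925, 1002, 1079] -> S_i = 771 + 77*i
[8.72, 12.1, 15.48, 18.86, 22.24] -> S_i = 8.72 + 3.38*i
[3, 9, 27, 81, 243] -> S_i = 3*3^i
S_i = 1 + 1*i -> [1, 2, 3, 4, 5]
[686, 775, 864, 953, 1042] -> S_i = 686 + 89*i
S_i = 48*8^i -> [48, 384, 3072, 24576, 196608]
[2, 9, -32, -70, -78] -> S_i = Random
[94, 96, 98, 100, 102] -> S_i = 94 + 2*i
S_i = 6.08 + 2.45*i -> [6.08, 8.53, 10.98, 13.43, 15.88]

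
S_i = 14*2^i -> [14, 28, 56, 112, 224]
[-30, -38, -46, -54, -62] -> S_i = -30 + -8*i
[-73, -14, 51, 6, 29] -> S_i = Random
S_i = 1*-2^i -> [1, -2, 4, -8, 16]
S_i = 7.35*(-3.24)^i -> [7.35, -23.81, 77.16, -249.99, 809.97]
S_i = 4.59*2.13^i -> [4.59, 9.78, 20.82, 44.36, 94.48]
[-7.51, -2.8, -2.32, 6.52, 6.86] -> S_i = Random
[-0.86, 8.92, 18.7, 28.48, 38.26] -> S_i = -0.86 + 9.78*i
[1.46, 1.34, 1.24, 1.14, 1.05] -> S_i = 1.46*0.92^i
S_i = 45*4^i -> [45, 180, 720, 2880, 11520]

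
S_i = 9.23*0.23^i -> [9.23, 2.12, 0.49, 0.11, 0.03]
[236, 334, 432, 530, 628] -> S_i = 236 + 98*i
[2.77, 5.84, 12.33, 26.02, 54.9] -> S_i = 2.77*2.11^i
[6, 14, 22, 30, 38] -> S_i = 6 + 8*i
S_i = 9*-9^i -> [9, -81, 729, -6561, 59049]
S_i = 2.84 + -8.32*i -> [2.84, -5.48, -13.8, -22.12, -30.44]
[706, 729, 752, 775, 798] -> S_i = 706 + 23*i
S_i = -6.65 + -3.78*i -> [-6.65, -10.43, -14.21, -17.99, -21.77]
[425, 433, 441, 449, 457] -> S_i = 425 + 8*i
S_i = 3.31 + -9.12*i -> [3.31, -5.81, -14.93, -24.05, -33.17]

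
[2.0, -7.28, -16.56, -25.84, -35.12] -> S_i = 2.00 + -9.28*i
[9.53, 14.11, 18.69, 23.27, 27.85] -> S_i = 9.53 + 4.58*i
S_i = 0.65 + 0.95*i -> [0.65, 1.6, 2.55, 3.5, 4.45]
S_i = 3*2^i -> [3, 6, 12, 24, 48]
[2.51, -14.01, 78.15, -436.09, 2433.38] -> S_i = 2.51*(-5.58)^i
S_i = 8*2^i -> [8, 16, 32, 64, 128]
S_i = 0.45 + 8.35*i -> [0.45, 8.8, 17.15, 25.5, 33.85]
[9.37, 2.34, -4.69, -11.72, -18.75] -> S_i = 9.37 + -7.03*i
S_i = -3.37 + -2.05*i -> [-3.37, -5.42, -7.47, -9.52, -11.57]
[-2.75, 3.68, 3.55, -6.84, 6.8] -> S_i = Random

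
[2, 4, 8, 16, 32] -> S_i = 2*2^i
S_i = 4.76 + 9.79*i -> [4.76, 14.55, 24.34, 34.13, 43.92]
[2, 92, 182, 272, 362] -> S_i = 2 + 90*i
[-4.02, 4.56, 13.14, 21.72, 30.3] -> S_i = -4.02 + 8.58*i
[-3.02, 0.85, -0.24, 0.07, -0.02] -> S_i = -3.02*(-0.28)^i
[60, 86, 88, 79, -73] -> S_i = Random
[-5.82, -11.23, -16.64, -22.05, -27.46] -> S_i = -5.82 + -5.41*i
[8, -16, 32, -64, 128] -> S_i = 8*-2^i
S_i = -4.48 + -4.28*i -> [-4.48, -8.76, -13.04, -17.32, -21.6]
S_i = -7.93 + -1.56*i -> [-7.93, -9.49, -11.05, -12.61, -14.17]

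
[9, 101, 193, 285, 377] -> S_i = 9 + 92*i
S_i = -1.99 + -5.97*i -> [-1.99, -7.96, -13.93, -19.9, -25.87]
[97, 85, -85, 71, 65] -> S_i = Random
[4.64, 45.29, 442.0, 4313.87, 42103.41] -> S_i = 4.64*9.76^i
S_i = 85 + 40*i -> [85, 125, 165, 205, 245]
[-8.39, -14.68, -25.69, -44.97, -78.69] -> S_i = -8.39*1.75^i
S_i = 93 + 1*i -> [93, 94, 95, 96, 97]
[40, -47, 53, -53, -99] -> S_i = Random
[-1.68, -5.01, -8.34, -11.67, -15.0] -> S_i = -1.68 + -3.33*i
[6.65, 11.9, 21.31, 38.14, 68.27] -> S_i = 6.65*1.79^i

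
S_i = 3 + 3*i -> [3, 6, 9, 12, 15]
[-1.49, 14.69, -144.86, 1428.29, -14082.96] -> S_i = -1.49*(-9.86)^i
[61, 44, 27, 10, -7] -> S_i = 61 + -17*i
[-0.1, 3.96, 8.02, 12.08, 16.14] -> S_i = -0.10 + 4.06*i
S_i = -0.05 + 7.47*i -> [-0.05, 7.42, 14.89, 22.36, 29.83]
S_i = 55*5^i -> [55, 275, 1375, 6875, 34375]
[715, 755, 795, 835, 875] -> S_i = 715 + 40*i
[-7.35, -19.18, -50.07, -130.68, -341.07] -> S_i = -7.35*2.61^i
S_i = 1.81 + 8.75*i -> [1.81, 10.56, 19.31, 28.06, 36.81]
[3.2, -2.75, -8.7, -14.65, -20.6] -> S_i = 3.20 + -5.95*i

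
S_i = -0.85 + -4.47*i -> [-0.85, -5.32, -9.79, -14.26, -18.73]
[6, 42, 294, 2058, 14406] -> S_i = 6*7^i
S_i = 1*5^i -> [1, 5, 25, 125, 625]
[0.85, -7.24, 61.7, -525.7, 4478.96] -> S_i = 0.85*(-8.52)^i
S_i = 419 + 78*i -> [419, 497, 575, 653, 731]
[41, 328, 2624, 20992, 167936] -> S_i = 41*8^i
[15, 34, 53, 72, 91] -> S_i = 15 + 19*i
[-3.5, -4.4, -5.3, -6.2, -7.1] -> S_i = -3.50 + -0.90*i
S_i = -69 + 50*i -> [-69, -19, 31, 81, 131]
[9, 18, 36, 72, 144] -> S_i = 9*2^i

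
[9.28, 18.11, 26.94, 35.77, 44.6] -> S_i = 9.28 + 8.83*i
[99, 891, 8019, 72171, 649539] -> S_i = 99*9^i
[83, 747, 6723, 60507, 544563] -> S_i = 83*9^i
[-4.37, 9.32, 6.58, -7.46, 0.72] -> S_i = Random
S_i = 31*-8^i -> [31, -248, 1984, -15872, 126976]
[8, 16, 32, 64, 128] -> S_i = 8*2^i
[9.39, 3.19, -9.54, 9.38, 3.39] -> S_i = Random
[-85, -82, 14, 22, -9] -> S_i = Random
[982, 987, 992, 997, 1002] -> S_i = 982 + 5*i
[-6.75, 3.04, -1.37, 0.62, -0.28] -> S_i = -6.75*(-0.45)^i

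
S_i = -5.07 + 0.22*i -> [-5.07, -4.85, -4.63, -4.41, -4.19]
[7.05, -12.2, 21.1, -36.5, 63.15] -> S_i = 7.05*(-1.73)^i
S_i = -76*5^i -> [-76, -380, -1900, -9500, -47500]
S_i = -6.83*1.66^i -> [-6.83, -11.34, -18.82, -31.24, -51.86]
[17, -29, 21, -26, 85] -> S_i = Random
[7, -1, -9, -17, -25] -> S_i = 7 + -8*i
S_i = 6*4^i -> [6, 24, 96, 384, 1536]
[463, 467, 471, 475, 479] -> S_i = 463 + 4*i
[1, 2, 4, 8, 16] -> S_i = 1*2^i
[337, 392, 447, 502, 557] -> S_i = 337 + 55*i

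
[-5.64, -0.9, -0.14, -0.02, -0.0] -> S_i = -5.64*0.16^i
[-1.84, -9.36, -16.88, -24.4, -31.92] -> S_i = -1.84 + -7.52*i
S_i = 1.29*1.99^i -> [1.29, 2.57, 5.11, 10.17, 20.23]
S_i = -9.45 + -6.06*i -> [-9.45, -15.51, -21.57, -27.63, -33.69]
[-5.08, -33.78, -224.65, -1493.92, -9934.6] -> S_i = -5.08*6.65^i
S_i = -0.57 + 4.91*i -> [-0.57, 4.34, 9.25, 14.16, 19.07]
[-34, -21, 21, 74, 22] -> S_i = Random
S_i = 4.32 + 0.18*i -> [4.32, 4.5, 4.68, 4.86, 5.04]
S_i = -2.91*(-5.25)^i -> [-2.91, 15.28, -80.21, 421.09, -2210.7]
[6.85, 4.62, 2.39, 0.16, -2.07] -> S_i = 6.85 + -2.23*i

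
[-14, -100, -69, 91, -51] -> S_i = Random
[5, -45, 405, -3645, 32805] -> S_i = 5*-9^i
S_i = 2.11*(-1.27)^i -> [2.11, -2.68, 3.4, -4.32, 5.49]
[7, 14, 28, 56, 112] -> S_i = 7*2^i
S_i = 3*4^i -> [3, 12, 48, 192, 768]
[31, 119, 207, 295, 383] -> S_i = 31 + 88*i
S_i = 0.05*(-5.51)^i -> [0.05, -0.28, 1.52, -8.36, 46.09]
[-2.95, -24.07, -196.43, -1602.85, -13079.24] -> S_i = -2.95*8.16^i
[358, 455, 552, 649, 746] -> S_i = 358 + 97*i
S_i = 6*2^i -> [6, 12, 24, 48, 96]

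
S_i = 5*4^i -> [5, 20, 80, 320, 1280]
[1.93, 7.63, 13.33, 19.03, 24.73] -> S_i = 1.93 + 5.70*i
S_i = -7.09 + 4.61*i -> [-7.09, -2.48, 2.13, 6.74, 11.35]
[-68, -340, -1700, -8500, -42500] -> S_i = -68*5^i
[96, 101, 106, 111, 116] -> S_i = 96 + 5*i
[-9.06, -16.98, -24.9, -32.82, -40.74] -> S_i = -9.06 + -7.92*i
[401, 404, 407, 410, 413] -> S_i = 401 + 3*i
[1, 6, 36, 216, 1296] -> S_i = 1*6^i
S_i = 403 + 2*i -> [403, 405, 407, 409, 411]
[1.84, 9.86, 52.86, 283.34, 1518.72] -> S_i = 1.84*5.36^i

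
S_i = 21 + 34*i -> [21, 55, 89, 123, 157]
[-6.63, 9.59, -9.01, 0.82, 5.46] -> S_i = Random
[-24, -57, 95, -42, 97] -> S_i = Random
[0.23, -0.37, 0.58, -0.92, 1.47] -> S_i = 0.23*(-1.59)^i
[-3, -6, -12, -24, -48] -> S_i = -3*2^i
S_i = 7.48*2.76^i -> [7.48, 20.64, 56.98, 157.26, 434.05]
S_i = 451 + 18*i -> [451, 469, 487, 505, 523]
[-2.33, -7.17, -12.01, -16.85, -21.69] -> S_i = -2.33 + -4.84*i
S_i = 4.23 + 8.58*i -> [4.23, 12.81, 21.39, 29.97, 38.55]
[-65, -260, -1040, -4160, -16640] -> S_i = -65*4^i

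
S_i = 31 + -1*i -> [31, 30, 29, 28, 27]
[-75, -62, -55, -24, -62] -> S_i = Random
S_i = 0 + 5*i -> [0, 5, 10, 15, 20]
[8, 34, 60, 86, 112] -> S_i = 8 + 26*i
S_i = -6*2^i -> [-6, -12, -24, -48, -96]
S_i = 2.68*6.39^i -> [2.68, 17.13, 109.43, 699.26, 4468.26]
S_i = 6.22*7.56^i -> [6.22, 47.02, 355.5, 2687.55, 20317.84]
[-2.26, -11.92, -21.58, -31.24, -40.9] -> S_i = -2.26 + -9.66*i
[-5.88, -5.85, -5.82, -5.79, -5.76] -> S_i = -5.88 + 0.03*i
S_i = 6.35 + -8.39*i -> [6.35, -2.04, -10.43, -18.82, -27.21]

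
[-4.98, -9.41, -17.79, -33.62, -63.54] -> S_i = -4.98*1.89^i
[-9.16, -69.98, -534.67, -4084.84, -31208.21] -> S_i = -9.16*7.64^i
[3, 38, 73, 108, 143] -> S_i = 3 + 35*i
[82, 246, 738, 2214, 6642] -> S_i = 82*3^i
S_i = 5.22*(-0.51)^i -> [5.22, -2.66, 1.36, -0.69, 0.35]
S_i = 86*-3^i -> [86, -258, 774, -2322, 6966]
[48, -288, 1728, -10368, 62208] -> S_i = 48*-6^i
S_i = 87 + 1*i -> [87, 88, 89, 90, 91]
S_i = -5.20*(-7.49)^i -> [-5.2, 38.95, -291.72, 2184.99, -16365.55]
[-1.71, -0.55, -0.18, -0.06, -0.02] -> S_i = -1.71*0.32^i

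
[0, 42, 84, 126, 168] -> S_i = 0 + 42*i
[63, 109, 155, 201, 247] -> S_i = 63 + 46*i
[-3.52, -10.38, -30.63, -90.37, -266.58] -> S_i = -3.52*2.95^i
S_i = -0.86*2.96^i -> [-0.86, -2.55, -7.53, -22.3, -66.02]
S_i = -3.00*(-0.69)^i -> [-3.0, 2.07, -1.43, 0.99, -0.68]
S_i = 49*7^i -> [49, 343, 2401, 16807, 117649]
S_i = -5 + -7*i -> [-5, -12, -19, -26, -33]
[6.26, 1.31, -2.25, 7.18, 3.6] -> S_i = Random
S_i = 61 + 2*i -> [61, 63, 65, 67, 69]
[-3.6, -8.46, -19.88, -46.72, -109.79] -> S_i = -3.60*2.35^i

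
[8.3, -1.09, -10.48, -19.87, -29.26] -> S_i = 8.30 + -9.39*i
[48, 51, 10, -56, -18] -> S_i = Random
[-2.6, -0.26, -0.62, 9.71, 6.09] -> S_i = Random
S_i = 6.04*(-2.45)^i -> [6.04, -14.8, 36.26, -88.82, 217.62]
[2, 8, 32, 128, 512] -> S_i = 2*4^i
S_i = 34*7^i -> [34, 238, 1666, 11662, 81634]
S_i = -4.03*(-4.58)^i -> [-4.03, 18.46, -84.53, 387.17, -1773.24]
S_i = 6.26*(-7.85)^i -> [6.26, -49.14, 385.76, -3028.19, 23771.3]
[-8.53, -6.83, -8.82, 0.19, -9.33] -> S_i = Random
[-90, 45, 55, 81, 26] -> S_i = Random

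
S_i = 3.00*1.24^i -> [3.0, 3.72, 4.61, 5.72, 7.09]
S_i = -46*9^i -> [-46, -414, -3726, -33534, -301806]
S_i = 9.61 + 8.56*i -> [9.61, 18.17, 26.73, 35.29, 43.85]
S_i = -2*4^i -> [-2, -8, -32, -128, -512]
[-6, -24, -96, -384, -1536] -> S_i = -6*4^i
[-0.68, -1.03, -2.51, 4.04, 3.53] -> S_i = Random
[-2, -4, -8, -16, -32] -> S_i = -2*2^i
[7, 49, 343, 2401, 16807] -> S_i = 7*7^i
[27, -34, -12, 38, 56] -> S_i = Random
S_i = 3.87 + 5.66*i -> [3.87, 9.53, 15.19, 20.85, 26.51]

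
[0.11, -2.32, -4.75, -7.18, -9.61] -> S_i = 0.11 + -2.43*i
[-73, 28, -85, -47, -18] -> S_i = Random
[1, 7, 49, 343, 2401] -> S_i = 1*7^i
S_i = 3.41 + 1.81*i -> [3.41, 5.22, 7.03, 8.84, 10.65]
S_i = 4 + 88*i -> [4, 92, 180, 268, 356]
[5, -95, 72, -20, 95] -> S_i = Random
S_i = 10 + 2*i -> [10, 12, 14, 16, 18]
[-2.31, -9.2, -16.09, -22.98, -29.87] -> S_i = -2.31 + -6.89*i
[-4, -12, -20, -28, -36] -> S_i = -4 + -8*i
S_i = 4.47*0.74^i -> [4.47, 3.31, 2.45, 1.81, 1.34]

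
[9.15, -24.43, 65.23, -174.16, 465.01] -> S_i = 9.15*(-2.67)^i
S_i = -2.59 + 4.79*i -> [-2.59, 2.2, 6.99, 11.78, 16.57]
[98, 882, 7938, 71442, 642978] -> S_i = 98*9^i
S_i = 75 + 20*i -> [75, 95, 115, 135, 155]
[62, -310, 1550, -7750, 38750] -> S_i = 62*-5^i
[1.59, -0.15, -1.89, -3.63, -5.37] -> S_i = 1.59 + -1.74*i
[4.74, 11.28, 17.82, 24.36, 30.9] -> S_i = 4.74 + 6.54*i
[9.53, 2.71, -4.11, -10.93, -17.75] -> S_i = 9.53 + -6.82*i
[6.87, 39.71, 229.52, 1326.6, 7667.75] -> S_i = 6.87*5.78^i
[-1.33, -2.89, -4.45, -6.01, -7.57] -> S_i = -1.33 + -1.56*i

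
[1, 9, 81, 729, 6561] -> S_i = 1*9^i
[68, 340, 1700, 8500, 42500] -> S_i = 68*5^i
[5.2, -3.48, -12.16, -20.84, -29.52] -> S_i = 5.20 + -8.68*i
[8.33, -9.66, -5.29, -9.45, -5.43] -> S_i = Random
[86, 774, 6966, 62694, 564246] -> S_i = 86*9^i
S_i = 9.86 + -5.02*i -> [9.86, 4.84, -0.18, -5.2, -10.22]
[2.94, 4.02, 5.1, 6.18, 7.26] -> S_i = 2.94 + 1.08*i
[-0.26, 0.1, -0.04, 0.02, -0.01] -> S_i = -0.26*(-0.40)^i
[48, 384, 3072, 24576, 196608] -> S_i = 48*8^i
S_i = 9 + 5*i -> [9, 14, 19, 24, 29]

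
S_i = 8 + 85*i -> [8, 93, 178, 263, 348]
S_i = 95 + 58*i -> [95, 153, 211, 269, 327]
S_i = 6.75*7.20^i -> [6.75, 48.6, 349.92, 2519.42, 18139.85]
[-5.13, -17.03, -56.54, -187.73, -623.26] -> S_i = -5.13*3.32^i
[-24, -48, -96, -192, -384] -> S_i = -24*2^i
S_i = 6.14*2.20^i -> [6.14, 13.51, 29.72, 65.38, 143.83]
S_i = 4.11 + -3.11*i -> [4.11, 1.0, -2.11, -5.22, -8.33]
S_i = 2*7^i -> [2, 14, 98, 686, 4802]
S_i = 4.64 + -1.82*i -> [4.64, 2.82, 1.0, -0.82, -2.64]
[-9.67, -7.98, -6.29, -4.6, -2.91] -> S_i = -9.67 + 1.69*i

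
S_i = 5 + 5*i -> [5, 10, 15, 20, 25]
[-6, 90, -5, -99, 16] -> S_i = Random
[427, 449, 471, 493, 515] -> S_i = 427 + 22*i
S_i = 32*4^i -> [32, 128, 512, 2048, 8192]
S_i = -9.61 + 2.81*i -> [-9.61, -6.8, -3.99, -1.18, 1.63]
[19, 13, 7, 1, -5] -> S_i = 19 + -6*i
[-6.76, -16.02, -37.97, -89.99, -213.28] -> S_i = -6.76*2.37^i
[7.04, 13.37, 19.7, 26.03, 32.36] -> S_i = 7.04 + 6.33*i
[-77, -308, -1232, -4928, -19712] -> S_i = -77*4^i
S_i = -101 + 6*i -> [-101, -95, -89, -83, -77]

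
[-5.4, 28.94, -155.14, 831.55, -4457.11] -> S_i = -5.40*(-5.36)^i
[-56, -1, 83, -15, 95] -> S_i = Random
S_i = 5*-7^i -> [5, -35, 245, -1715, 12005]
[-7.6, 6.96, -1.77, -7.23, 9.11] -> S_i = Random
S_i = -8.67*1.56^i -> [-8.67, -13.53, -21.1, -32.91, -51.35]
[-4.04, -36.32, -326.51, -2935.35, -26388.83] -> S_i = -4.04*8.99^i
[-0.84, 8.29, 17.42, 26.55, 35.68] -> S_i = -0.84 + 9.13*i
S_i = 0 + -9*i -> [0, -9, -18, -27, -36]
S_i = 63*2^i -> [63, 126, 252, 504, 1008]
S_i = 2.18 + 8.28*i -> [2.18, 10.46, 18.74, 27.02, 35.3]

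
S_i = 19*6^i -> [19, 114, 684, 4104, 24624]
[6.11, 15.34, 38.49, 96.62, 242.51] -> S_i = 6.11*2.51^i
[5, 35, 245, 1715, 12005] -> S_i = 5*7^i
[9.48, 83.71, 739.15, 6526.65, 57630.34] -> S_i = 9.48*8.83^i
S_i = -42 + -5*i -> [-42, -47, -52, -57, -62]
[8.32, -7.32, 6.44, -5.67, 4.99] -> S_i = 8.32*(-0.88)^i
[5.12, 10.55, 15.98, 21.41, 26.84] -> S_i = 5.12 + 5.43*i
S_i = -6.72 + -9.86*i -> [-6.72, -16.58, -26.44, -36.3, -46.16]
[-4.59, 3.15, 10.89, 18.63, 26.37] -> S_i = -4.59 + 7.74*i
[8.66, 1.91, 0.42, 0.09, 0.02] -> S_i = 8.66*0.22^i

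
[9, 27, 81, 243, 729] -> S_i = 9*3^i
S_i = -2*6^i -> [-2, -12, -72, -432, -2592]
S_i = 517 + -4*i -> [517, 513, 509, 505, 501]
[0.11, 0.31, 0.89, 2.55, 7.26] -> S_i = 0.11*2.85^i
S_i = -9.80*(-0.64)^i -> [-9.8, 6.27, -4.01, 2.57, -1.64]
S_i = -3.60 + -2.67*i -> [-3.6, -6.27, -8.94, -11.61, -14.28]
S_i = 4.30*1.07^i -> [4.3, 4.6, 4.92, 5.27, 5.64]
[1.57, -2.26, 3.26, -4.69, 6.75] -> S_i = 1.57*(-1.44)^i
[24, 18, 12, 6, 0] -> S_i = 24 + -6*i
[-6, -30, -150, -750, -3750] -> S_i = -6*5^i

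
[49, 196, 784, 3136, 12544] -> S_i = 49*4^i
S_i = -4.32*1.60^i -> [-4.32, -6.91, -11.06, -17.69, -28.31]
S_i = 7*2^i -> [7, 14, 28, 56, 112]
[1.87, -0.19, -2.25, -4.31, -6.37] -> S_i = 1.87 + -2.06*i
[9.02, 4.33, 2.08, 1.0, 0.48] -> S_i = 9.02*0.48^i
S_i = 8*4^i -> [8, 32, 128, 512, 2048]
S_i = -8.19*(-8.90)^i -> [-8.19, 72.89, -648.73, 5773.7, -51385.9]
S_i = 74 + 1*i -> [74, 75, 76, 77, 78]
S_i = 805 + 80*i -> [805, 885, 965, 1045, 1125]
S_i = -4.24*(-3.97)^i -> [-4.24, 16.83, -66.83, 265.3, -1053.24]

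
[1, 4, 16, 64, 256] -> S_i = 1*4^i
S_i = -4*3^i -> [-4, -12, -36, -108, -324]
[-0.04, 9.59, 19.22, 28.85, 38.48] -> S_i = -0.04 + 9.63*i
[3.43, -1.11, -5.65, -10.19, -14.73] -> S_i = 3.43 + -4.54*i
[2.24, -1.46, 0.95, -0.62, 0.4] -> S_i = 2.24*(-0.65)^i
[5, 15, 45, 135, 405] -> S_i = 5*3^i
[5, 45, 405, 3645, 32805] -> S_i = 5*9^i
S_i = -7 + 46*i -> [-7, 39, 85, 131, 177]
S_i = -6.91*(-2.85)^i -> [-6.91, 19.69, -56.13, 159.96, -455.89]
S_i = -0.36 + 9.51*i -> [-0.36, 9.15, 18.66, 28.17, 37.68]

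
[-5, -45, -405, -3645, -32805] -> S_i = -5*9^i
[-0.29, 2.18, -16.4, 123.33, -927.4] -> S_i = -0.29*(-7.52)^i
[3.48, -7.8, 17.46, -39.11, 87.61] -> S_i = 3.48*(-2.24)^i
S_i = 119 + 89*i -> [119, 208, 297, 386, 475]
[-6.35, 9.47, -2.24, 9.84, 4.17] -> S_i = Random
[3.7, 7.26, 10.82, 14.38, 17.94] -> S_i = 3.70 + 3.56*i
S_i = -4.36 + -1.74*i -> [-4.36, -6.1, -7.84, -9.58, -11.32]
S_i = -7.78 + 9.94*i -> [-7.78, 2.16, 12.1, 22.04, 31.98]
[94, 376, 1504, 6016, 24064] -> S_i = 94*4^i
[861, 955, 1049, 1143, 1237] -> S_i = 861 + 94*i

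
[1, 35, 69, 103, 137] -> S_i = 1 + 34*i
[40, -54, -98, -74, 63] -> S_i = Random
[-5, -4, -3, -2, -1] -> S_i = -5 + 1*i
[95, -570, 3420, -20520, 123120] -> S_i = 95*-6^i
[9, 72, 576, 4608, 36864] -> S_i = 9*8^i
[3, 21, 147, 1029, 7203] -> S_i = 3*7^i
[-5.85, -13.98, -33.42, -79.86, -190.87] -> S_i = -5.85*2.39^i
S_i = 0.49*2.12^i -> [0.49, 1.04, 2.2, 4.67, 9.9]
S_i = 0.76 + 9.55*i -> [0.76, 10.31, 19.86, 29.41, 38.96]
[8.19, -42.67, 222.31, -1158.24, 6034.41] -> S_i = 8.19*(-5.21)^i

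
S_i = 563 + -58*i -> [563, 505, 447, 389, 331]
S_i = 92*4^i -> [92, 368, 1472, 5888, 23552]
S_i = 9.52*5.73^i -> [9.52, 54.55, 312.57, 1791.02, 10262.55]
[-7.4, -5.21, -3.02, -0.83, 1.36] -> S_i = -7.40 + 2.19*i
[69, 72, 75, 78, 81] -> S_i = 69 + 3*i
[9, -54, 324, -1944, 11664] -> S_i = 9*-6^i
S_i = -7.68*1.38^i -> [-7.68, -10.6, -14.63, -20.18, -27.85]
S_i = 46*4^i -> [46, 184, 736, 2944, 11776]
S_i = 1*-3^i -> [1, -3, 9, -27, 81]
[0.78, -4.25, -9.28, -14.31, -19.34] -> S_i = 0.78 + -5.03*i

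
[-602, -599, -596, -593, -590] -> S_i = -602 + 3*i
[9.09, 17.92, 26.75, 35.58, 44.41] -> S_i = 9.09 + 8.83*i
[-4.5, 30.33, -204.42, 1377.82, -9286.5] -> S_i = -4.50*(-6.74)^i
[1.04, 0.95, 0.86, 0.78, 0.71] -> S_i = 1.04*0.91^i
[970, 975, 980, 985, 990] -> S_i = 970 + 5*i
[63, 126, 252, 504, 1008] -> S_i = 63*2^i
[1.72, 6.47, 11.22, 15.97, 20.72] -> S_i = 1.72 + 4.75*i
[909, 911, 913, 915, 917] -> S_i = 909 + 2*i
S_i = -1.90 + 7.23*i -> [-1.9, 5.33, 12.56, 19.79, 27.02]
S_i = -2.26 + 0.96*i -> [-2.26, -1.3, -0.34, 0.62, 1.58]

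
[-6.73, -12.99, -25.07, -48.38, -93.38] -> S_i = -6.73*1.93^i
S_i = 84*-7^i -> [84, -588, 4116, -28812, 201684]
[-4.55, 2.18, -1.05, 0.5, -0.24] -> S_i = -4.55*(-0.48)^i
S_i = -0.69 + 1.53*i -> [-0.69, 0.84, 2.37, 3.9, 5.43]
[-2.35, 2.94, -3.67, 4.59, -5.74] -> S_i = -2.35*(-1.25)^i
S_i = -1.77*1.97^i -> [-1.77, -3.49, -6.87, -13.53, -26.66]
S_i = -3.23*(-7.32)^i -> [-3.23, 23.64, -173.07, 1266.88, -9273.57]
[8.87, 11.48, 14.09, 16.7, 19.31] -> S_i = 8.87 + 2.61*i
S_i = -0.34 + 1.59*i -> [-0.34, 1.25, 2.84, 4.43, 6.02]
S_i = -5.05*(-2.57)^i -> [-5.05, 12.98, -33.35, 85.72, -220.3]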